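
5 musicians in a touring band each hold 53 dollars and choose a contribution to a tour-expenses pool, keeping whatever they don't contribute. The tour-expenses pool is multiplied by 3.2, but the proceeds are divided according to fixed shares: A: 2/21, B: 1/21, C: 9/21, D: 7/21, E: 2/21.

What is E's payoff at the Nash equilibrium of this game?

For player j, contributing a unit is worthwhile iff 3.2 × (j's share) ≥ 1, i.e. iff j's share is at least 0.3125.
C and D clear that bar, contributing 53 each; the remaining 3 contribute 0. Total contributed: 106.
E keeps 53 and receives 3.2 × 106 × 2/21 = 32.30 from the tour-expenses pool, for a payoff of 85.30.

85.30 dollars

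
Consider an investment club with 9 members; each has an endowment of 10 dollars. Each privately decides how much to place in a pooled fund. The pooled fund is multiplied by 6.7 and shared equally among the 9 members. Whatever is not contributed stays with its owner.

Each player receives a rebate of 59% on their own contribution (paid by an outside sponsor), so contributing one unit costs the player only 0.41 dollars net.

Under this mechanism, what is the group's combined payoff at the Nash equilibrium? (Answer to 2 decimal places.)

Under the mechanism each unit contributed yields (6.7/9) / 0.41 = 1.8157 back to its contributor per unit of net cost, which exceeds 1, making full contribution the dominant choice for everyone.
So the Nash equilibrium is full contribution by all 9; the group earns 9 × (10 × 0.59 + 6.7 × 10) = 656.10.

656.10 dollars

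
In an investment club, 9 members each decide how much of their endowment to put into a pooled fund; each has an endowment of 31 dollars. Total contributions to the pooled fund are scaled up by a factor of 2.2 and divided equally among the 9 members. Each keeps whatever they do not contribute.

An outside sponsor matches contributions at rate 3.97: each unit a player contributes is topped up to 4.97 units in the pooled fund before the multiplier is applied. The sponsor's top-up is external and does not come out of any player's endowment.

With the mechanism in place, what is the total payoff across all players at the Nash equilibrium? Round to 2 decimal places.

3050.59 dollars

The effective private return per unit is now 2.2 × 4.97 / 9 = 1.2149 > 1, so every player's dominant strategy flips to full contribution.
So the Nash equilibrium is full contribution by all 9; the group earns 2.2 × 4.97 × 279 = 3050.59.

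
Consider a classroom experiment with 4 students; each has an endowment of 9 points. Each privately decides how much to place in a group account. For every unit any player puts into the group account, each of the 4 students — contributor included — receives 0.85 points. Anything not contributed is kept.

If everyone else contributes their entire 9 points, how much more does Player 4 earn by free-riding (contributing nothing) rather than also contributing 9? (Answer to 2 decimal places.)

1.35 points

Switching from a contribution of 9 to 0 lets Player 4 keep an extra 9 points, but lowers the group account by 9, which costs Player 4 their own share of that drop: 0.85 × 9 = 7.65.
Net gain = 9 − 7.65 = 1.35. The private return per contributed unit (0.85) is below 1, so free-riding is indeed the best response regardless of what the others do.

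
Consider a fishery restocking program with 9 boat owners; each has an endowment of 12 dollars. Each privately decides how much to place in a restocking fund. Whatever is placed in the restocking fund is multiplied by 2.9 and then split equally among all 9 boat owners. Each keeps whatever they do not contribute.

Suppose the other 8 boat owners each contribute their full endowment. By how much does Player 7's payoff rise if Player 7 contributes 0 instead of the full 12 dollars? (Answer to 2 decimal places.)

8.13 dollars

Switching from a contribution of 12 to 0 lets Player 7 keep an extra 12 dollars, but lowers the restocking fund by 12, which costs Player 7 their own share of that drop: 2.9/9 × 12 = 3.87.
Net gain = 12 − 3.87 = 8.13. The private return per contributed unit (0.3222) is below 1, so free-riding is indeed the best response regardless of what the others do.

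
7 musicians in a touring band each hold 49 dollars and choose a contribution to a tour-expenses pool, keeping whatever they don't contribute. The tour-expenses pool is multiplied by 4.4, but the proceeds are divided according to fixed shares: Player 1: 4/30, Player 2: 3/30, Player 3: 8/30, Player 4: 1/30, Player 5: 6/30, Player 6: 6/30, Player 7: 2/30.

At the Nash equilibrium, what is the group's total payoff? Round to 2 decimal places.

509.60 dollars

For player j, contributing a unit is worthwhile iff 4.4 × (j's share) ≥ 1, i.e. iff j's share is at least 0.2273.
Player 3 alone (share 8/30) is above the threshold, contributing 49; the remaining 6 contribute 0. Total contributed: 49.
The tour-expenses pool pays out 4.4 × 49 = 215.60 in total (split across the unequal shares, but the aggregate is all that matters for the group sum).
The 6 free-riders keep 49 each, adding 294. Group total = 294 + 215.60 = 509.60.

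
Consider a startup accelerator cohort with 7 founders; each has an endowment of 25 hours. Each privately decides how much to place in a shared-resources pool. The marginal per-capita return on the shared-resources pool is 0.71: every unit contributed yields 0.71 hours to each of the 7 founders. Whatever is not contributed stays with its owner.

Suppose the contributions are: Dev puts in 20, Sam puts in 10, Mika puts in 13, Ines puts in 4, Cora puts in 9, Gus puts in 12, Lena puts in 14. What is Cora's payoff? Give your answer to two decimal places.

Total contributed: 20 + 10 + 13 + 4 + 9 + 12 + 14 = 82.
Each receives 0.71 × 82 = 58.22 from the shared-resources pool.
Cora keeps 25 − 9 = 16, so Cora's payoff is 16 + 58.22 = 74.22.

74.22 hours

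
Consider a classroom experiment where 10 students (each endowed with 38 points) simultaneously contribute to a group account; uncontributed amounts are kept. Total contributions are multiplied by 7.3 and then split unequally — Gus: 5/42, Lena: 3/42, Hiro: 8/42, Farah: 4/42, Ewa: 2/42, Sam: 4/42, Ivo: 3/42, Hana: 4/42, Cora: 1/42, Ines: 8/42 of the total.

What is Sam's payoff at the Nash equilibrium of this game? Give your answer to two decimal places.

Player j's private return per contributed unit is 7.3 × (j's share). Contributing is weakly dominant for j when that share is at least 1/7.3 = 0.1370, and contributing 0 is dominant otherwise.
The shares above 0.1370 belong to Hiro and Ines, contributing 38 each; the remaining 8 contribute 0. Total contributed: 76.
Sam keeps 38 and receives 7.3 × 76 × 4/42 = 52.84 from the group account, for a payoff of 90.84.

90.84 points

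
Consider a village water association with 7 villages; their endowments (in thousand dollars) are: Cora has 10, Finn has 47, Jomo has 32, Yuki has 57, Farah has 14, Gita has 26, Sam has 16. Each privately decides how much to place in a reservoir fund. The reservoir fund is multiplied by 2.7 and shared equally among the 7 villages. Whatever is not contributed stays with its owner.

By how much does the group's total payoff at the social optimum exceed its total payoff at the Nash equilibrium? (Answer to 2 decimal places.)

The private return per contributed unit is 2.7/7 = 0.3857 < 1 for every player regardless of endowment, so the Nash equilibrium is zero contribution and the group total is Σ E_j = 10 + 47 + 32 + 57 + 14 + 26 + 16 = 202.
Each contributed unit returns 2.700 to the group, so the social optimum is full contribution by everyone: group total = 2.700 × 202 = 545.40.
Efficiency loss = (2.700 − 1) × 202 = 343.40.

343.40 thousand dollars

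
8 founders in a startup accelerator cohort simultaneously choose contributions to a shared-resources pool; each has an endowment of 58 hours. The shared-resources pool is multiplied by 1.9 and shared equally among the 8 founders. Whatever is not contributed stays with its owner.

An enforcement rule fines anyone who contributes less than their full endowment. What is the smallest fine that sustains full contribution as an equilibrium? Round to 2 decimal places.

Given the others contribute fully, the best deviation is to contribute 0 (any partial contribution still incurs the fine and gives up units whose private return 0.2375 is below 1).
Deviating from 58 to 0 saves 58 hours but forfeits the deviator's share of the drop in the shared-resources pool: 1.9/8 × 58 = 13.77.
So the deviation gain is 58 − 13.77 = 44.23, and the fine must be at least 44.23 hours to wipe it out.

44.23 hours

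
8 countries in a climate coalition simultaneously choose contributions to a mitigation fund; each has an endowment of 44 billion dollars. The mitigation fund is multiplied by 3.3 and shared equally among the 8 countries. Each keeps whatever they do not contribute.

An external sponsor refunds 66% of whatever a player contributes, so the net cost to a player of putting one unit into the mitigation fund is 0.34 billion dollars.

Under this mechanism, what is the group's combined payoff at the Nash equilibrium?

1393.92 billion dollars

With the mechanism, a contributed unit returns (3.3/8) / 0.34 = 1.2132 per unit of net cost to the contributor — now above 1 — so contributing fully is weakly dominant for every player.
So the Nash equilibrium is full contribution by all 8; the group earns 8 × (44 × 0.66 + 3.3 × 44) = 1393.92.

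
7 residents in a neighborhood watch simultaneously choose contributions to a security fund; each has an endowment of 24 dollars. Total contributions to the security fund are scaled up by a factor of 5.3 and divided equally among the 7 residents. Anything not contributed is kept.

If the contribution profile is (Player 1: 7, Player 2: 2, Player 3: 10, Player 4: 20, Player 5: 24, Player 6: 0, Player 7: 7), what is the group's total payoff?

Total contributed: 7 + 2 + 10 + 20 + 24 + 0 + 7 = 70; total kept: 7 × 24 − 70 = 98.
The security fund pays out 5.3 × 70 = 371.00 in aggregate.
Group total = 98 + 371.00 = 469.00.

469.00 dollars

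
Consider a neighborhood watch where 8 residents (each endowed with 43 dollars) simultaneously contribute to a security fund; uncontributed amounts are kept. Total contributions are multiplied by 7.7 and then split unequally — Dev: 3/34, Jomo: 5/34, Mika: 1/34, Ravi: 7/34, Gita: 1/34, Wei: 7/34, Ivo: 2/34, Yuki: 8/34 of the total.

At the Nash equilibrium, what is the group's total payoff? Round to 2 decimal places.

Each unit j contributes comes back to j as 7.7 × (j's share), so j prefers to contribute only if that share exceeds 1/7.7 = 0.1299; otherwise keeping the unit dominates.
Jomo, Ravi, Wei and Yuki are above the threshold, contributing 43 each; the remaining 4 contribute 0. Total contributed: 172.
The security fund pays out 7.7 × 172 = 1324.40 in total (split across the unequal shares, but the aggregate is all that matters for the group sum).
The 4 free-riders keep 43 each, adding 172. Group total = 172 + 1324.40 = 1496.40.

1496.40 dollars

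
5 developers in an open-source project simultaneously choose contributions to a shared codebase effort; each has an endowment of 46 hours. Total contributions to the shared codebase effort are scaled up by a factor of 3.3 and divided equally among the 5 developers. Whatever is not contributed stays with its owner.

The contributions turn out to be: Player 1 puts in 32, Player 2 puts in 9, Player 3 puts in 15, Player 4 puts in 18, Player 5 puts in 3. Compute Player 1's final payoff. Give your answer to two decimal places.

Total contributed: 32 + 9 + 15 + 18 + 3 = 77.
Each receives 3.3 × 77 / 5 = 50.82 from the shared codebase effort.
Player 1 keeps 46 − 32 = 14, so Player 1's payoff is 14 + 50.82 = 64.82.

64.82 hours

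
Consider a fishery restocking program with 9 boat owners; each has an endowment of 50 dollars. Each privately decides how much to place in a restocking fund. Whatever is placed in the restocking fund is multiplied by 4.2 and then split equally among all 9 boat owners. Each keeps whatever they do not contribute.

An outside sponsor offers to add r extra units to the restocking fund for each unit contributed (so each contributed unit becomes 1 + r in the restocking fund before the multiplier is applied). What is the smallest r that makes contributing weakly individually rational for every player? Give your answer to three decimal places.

With matching at rate r, one contributed unit becomes (1 + r) in the restocking fund and returns 4.2 × (1 + r) / 9 to the contributor.
Setting this equal to 1: 1 + r = 9/4.2 = 2.1429.
So the minimum matching rate is r = 2.1429 − 1 = 1.143.

1.143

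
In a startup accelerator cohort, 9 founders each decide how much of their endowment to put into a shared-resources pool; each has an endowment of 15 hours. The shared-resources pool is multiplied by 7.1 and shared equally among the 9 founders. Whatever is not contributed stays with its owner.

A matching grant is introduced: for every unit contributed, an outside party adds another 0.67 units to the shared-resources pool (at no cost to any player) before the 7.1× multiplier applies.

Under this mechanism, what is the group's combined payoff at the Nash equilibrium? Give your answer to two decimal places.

With the mechanism, a contributed unit returns 7.1 × 1.67 / 9 = 1.3174 per unit of net cost to the contributor — now above 1 — so contributing fully is weakly dominant for every player.
At the Nash equilibrium everyone contributes 15. Group total payoff = 7.1 × 1.67 × 135 = 1600.70.

1600.70 hours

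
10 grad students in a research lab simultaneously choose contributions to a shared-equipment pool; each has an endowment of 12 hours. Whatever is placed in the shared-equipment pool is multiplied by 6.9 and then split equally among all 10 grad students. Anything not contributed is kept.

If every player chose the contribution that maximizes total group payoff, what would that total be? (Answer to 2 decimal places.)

828.00 hours

Each contributed unit returns 6.900 to the group as a whole (0.6900 to each of 10 players), which exceeds 1, so the social optimum is full contribution: group total = 6.900 × 120 = 828.00.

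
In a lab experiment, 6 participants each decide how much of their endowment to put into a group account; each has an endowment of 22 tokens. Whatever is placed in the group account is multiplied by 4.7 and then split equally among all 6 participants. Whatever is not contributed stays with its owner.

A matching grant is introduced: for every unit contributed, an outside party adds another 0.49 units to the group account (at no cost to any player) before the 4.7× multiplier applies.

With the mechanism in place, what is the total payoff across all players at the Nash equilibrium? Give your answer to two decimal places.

The effective private return per unit is now 4.7 × 1.49 / 6 = 1.1672 > 1, so every player's dominant strategy flips to full contribution.
At the Nash equilibrium everyone contributes 22. Group total payoff = 4.7 × 1.49 × 132 = 924.40.

924.40 tokens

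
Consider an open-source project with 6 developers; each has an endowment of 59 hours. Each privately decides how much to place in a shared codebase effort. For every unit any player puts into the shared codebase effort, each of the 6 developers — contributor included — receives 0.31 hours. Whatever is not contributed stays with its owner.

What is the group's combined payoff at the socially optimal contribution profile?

658.44 hours

Each contributed unit returns 1.860 to the group as a whole (0.31 to each of 6 players), which exceeds 1, so the social optimum is full contribution: group total = 1.860 × 354 = 658.44.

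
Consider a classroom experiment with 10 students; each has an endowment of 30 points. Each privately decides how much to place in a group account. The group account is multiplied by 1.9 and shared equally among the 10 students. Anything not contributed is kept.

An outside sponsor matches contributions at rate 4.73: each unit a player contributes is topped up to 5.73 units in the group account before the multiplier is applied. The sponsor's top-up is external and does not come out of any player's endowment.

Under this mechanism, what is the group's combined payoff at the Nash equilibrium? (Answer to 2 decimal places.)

3266.10 points

With the mechanism, a contributed unit returns 1.9 × 5.73 / 10 = 1.0887 per unit of net cost to the contributor — now above 1 — so contributing fully is weakly dominant for every player.
At the Nash equilibrium everyone contributes 30. Group total payoff = 1.9 × 5.73 × 300 = 3266.10.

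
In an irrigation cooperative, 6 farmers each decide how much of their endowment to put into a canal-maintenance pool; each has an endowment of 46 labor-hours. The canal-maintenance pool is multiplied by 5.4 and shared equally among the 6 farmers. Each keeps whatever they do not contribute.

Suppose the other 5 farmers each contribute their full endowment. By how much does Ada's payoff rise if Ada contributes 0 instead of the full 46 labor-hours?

Switching from a contribution of 46 to 0 lets Ada keep an extra 46 labor-hours, but lowers the canal-maintenance pool by 46, which costs Ada their own share of that drop: 5.4/6 × 46 = 41.40.
Net gain = 46 − 41.40 = 4.60. The private return per contributed unit (0.9000) is below 1, so free-riding is indeed the best response regardless of what the others do.

4.60 labor-hours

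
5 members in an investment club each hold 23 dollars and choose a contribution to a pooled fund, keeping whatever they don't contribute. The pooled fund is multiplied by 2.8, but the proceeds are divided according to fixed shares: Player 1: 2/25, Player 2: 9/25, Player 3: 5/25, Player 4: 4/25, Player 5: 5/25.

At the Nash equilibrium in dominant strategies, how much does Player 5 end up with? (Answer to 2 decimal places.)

35.88 dollars

For player j, contributing a unit is worthwhile iff 2.8 × (j's share) ≥ 1, i.e. iff j's share is at least 0.3571.
Only Player 2 (9/25) clears that bar, contributing 23; the remaining 4 contribute 0. Total contributed: 23.
Player 5 keeps 23 and receives 2.8 × 23 × 5/25 = 12.88 from the pooled fund, for a payoff of 35.88.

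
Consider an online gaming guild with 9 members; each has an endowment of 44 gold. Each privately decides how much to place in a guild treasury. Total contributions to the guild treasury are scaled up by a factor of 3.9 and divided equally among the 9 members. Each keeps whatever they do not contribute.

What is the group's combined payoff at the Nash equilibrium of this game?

Each contributed unit returns 3.9/9 = 0.4333 to its contributor — below 1 — so contributing 0 is dominant for every player. At the Nash equilibrium everyone keeps their 44, and the group total is 9 × 44 = 396.

396.00 gold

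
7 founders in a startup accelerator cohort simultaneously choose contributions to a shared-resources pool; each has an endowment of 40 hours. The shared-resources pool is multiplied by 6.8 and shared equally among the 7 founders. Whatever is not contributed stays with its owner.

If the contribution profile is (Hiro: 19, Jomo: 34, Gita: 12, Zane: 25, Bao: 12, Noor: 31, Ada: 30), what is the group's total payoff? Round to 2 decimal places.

Total contributed: 19 + 34 + 12 + 25 + 12 + 31 + 30 = 163; total kept: 7 × 40 − 163 = 117.
The shared-resources pool pays out 6.8 × 163 = 1108.40 in aggregate.
Group total = 117 + 1108.40 = 1225.40.

1225.40 hours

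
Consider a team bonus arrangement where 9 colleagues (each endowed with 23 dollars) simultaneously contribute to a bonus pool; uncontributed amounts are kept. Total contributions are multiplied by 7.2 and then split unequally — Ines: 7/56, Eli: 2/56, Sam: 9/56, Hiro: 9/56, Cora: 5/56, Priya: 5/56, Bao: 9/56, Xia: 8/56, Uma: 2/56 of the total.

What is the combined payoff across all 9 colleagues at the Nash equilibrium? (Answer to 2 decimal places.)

777.40 dollars

A player with share s gets back 7.2·s per unit contributed, so full contribution is dominant for anyone with s > 1/7.2 = 0.1389 and zero contribution is dominant for anyone below.
The shares above 0.1389 belong to Sam, Hiro, Bao and Xia, contributing 23 each; the remaining 5 contribute 0. Total contributed: 92.
The bonus pool pays out 7.2 × 92 = 662.40 in total (split across the unequal shares, but the aggregate is all that matters for the group sum).
The 5 free-riders keep 23 each, adding 115. Group total = 115 + 662.40 = 777.40.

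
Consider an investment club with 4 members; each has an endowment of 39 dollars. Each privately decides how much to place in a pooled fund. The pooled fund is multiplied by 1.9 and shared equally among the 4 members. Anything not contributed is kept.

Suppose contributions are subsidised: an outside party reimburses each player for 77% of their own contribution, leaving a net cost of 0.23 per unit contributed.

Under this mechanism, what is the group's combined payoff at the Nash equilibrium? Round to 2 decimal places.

Under the mechanism each unit contributed yields (1.9/4) / 0.23 = 2.0652 back to its contributor per unit of net cost, which exceeds 1, making full contribution the dominant choice for everyone.
So the Nash equilibrium is full contribution by all 4; the group earns 4 × (39 × 0.77 + 1.9 × 39) = 416.52.

416.52 dollars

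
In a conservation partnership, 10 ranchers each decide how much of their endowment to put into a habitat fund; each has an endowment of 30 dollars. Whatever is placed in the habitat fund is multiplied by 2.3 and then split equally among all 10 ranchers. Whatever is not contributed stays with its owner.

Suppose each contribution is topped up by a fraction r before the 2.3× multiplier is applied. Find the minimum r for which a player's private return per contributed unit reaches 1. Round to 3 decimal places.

With matching at rate r, one contributed unit becomes (1 + r) in the habitat fund and returns 2.3 × (1 + r) / 10 to the contributor.
Setting this equal to 1: 1 + r = 10/2.3 = 4.3478.
So the minimum matching rate is r = 4.3478 − 1 = 3.348.

3.348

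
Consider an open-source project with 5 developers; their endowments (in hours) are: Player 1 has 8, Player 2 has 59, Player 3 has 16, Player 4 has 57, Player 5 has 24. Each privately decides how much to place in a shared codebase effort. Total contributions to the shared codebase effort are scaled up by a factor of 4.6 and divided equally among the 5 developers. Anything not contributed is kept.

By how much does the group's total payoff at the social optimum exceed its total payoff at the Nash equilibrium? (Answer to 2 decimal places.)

590.40 hours

The private return per contributed unit is 4.6/5 = 0.9200 < 1 for every player regardless of endowment, so the Nash equilibrium is zero contribution and the group total is Σ E_j = 8 + 59 + 16 + 57 + 24 = 164.
Each contributed unit returns 4.600 to the group, so the social optimum is full contribution by everyone: group total = 4.600 × 164 = 754.40.
Efficiency loss = (4.600 − 1) × 164 = 590.40.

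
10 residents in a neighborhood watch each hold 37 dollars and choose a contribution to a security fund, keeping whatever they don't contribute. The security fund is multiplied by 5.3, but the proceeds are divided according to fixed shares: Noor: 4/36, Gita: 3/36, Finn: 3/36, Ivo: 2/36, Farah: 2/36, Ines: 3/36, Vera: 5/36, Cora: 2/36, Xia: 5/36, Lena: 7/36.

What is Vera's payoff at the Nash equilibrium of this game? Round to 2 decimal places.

64.24 dollars

Player j's private return per contributed unit is 5.3 × (j's share). Contributing is weakly dominant for j when that share is at least 1/5.3 = 0.1887, and contributing 0 is dominant otherwise.
Lena alone (share 7/36) is above the threshold, contributing 37; the remaining 9 contribute 0. Total contributed: 37.
Vera keeps 37 and receives 5.3 × 37 × 5/36 = 27.24 from the security fund, for a payoff of 64.24.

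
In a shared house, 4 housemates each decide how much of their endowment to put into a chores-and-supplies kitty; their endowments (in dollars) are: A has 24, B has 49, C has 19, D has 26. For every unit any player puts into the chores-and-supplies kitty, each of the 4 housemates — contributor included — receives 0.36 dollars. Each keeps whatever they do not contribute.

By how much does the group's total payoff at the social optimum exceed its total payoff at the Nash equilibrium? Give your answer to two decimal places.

The private return per contributed unit is 0.36 < 1 for everyone, so the Nash equilibrium is zero contribution and the group total is Σ E_j = 24 + 49 + 19 + 26 = 118.
Each contributed unit returns 1.440 to the group, so the social optimum is full contribution by everyone: group total = 1.440 × 118 = 169.92.
Efficiency loss = (1.440 − 1) × 118 = 51.92.

51.92 dollars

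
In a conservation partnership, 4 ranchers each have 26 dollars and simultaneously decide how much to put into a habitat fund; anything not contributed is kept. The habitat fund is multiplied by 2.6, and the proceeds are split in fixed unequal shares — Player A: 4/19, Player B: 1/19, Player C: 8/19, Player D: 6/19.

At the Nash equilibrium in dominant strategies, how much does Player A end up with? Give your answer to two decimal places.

A player with share s gets back 2.6·s per unit contributed, so full contribution is dominant for anyone with s > 1/2.6 = 0.3846 and zero contribution is dominant for anyone below.
The only share above 0.3846 is Player C's 8/19, contributing 26; the remaining 3 contribute 0. Total contributed: 26.
Player A keeps 26 and receives 2.6 × 26 × 4/19 = 14.23 from the habitat fund, for a payoff of 40.23.

40.23 dollars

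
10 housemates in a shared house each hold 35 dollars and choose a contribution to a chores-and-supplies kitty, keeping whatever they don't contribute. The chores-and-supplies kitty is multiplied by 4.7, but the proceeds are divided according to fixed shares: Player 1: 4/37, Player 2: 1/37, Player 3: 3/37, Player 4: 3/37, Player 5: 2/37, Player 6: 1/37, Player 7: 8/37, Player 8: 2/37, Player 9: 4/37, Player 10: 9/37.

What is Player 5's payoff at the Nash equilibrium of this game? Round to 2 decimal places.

52.78 dollars

Player j's private return per contributed unit is 4.7 × (j's share). Contributing is weakly dominant for j when that share is at least 1/4.7 = 0.2128, and contributing 0 is dominant otherwise.
Player 7 and Player 10 clear that bar, contributing 35 each; the remaining 8 contribute 0. Total contributed: 70.
Player 5 keeps 35 and receives 4.7 × 70 × 2/37 = 17.78 from the chores-and-supplies kitty, for a payoff of 52.78.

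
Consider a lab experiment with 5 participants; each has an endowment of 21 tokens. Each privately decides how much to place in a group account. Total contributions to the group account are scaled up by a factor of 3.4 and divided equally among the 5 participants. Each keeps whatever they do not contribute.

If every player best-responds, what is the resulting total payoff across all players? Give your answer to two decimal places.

Each contributed unit returns 3.4/5 = 0.6800 to its contributor — below 1 — so contributing 0 is dominant for every player. At the Nash equilibrium everyone keeps their 21, and the group total is 5 × 21 = 105.

105.00 tokens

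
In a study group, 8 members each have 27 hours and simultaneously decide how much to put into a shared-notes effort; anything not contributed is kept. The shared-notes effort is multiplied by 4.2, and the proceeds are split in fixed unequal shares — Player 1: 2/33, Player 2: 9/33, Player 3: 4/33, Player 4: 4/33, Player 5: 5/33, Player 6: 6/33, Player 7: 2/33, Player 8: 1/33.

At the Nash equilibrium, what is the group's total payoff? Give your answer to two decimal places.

For player j, contributing a unit is worthwhile iff 4.2 × (j's share) ≥ 1, i.e. iff j's share is at least 0.2381.
Only Player 2 (9/33) clears that bar, contributing 27; the remaining 7 contribute 0. Total contributed: 27.
The shared-notes effort pays out 4.2 × 27 = 113.40 in total (split across the unequal shares, but the aggregate is all that matters for the group sum).
The 7 free-riders keep 27 each, adding 189. Group total = 189 + 113.40 = 302.40.

302.40 hours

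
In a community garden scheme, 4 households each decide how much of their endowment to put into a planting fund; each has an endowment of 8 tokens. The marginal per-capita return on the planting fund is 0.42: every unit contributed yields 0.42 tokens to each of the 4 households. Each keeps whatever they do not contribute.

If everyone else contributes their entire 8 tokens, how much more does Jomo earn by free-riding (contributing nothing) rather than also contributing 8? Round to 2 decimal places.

Switching from a contribution of 8 to 0 lets Jomo keep an extra 8 tokens, but lowers the planting fund by 8, which costs Jomo their own share of that drop: 0.42 × 8 = 3.36.
Net gain = 8 − 3.36 = 4.64. The private return per contributed unit (0.42) is below 1, so free-riding is indeed the best response regardless of what the others do.

4.64 tokens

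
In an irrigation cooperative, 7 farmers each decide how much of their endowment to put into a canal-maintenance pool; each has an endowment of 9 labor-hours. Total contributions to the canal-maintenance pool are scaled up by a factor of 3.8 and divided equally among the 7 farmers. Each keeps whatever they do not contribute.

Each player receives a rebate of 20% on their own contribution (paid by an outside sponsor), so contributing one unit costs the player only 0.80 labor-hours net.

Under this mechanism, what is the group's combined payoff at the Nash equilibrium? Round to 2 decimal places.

63.00 labor-hours

The effective private return is (3.8/7) / 0.80 = 0.6786, which is still under 1, so the mechanism doesn't change anyone's dominant strategy: zero contribution.
Everyone keeps their endowment and the group total is 7 × 9 = 63.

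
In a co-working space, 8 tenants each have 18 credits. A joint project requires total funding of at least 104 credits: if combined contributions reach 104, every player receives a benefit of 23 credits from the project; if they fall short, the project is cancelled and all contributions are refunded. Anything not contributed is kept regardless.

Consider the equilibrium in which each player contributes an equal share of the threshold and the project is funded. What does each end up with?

Equal share of the threshold: 104/8 = 13.
At this profile no one gains by cutting their contribution: any cut drops the total below 104, the project is cancelled, contributions are refunded, and the deviator ends with 18, which is less than 18 − 13 + 23 = 28. Contributing more than 13 just wastes the excess. So contributing exactly 13 is a best response.
Each player's payoff: 18 − 13 + 23 = 28.

28 credits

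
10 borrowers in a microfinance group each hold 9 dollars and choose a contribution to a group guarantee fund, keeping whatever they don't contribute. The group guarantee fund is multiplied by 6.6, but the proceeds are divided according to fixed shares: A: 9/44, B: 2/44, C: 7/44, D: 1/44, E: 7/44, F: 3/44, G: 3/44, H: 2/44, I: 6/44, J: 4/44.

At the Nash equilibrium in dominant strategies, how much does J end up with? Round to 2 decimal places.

A player with share s gets back 6.6·s per unit contributed, so full contribution is dominant for anyone with s > 1/6.6 = 0.1515 and zero contribution is dominant for anyone below.
The shares above 0.1515 belong to A, C and E, contributing 9 each; the remaining 7 contribute 0. Total contributed: 27.
J keeps 9 and receives 6.6 × 27 × 4/44 = 16.20 from the group guarantee fund, for a payoff of 25.20.

25.20 dollars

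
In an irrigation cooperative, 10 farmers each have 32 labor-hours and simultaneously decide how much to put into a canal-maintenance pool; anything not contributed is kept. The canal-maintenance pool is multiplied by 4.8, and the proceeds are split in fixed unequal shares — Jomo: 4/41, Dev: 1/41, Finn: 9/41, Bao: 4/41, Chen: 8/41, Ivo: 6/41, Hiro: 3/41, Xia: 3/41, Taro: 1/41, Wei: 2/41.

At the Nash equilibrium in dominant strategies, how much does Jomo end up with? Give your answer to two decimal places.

46.99 labor-hours

For player j, contributing a unit is worthwhile iff 4.8 × (j's share) ≥ 1, i.e. iff j's share is at least 0.2083.
Finn alone (share 9/41) is above the threshold, contributing 32; the remaining 9 contribute 0. Total contributed: 32.
Jomo keeps 32 and receives 4.8 × 32 × 4/41 = 14.99 from the canal-maintenance pool, for a payoff of 46.99.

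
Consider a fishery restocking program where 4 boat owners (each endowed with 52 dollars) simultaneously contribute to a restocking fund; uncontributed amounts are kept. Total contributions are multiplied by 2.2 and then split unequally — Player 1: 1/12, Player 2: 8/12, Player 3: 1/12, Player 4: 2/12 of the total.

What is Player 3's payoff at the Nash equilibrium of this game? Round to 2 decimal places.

61.53 dollars

Each unit j contributes comes back to j as 2.2 × (j's share), so j prefers to contribute only if that share exceeds 1/2.2 = 0.4545; otherwise keeping the unit dominates.
The only share above 0.4545 is Player 2's 8/12, contributing 52; the remaining 3 contribute 0. Total contributed: 52.
Player 3 keeps 52 and receives 2.2 × 52 × 1/12 = 9.53 from the restocking fund, for a payoff of 61.53.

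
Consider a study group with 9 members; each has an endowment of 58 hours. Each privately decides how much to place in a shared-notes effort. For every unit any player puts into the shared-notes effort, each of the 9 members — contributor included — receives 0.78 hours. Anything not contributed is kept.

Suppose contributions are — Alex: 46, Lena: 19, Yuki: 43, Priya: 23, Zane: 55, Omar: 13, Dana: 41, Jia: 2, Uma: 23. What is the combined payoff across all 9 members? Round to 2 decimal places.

Total contributed: 46 + 19 + 43 + 23 + 55 + 13 + 41 + 2 + 23 = 265; total kept: 9 × 58 − 265 = 257.
The shared-notes effort pays out 0.78 × 9 × 265 = 1860.30 in aggregate.
Group total = 257 + 1860.30 = 2117.30.

2117.30 hours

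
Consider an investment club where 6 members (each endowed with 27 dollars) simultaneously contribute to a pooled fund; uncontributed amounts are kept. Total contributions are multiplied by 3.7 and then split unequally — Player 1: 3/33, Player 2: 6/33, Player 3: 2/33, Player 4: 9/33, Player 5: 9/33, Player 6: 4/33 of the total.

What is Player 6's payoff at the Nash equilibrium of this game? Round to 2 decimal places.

51.22 dollars

Each unit j contributes comes back to j as 3.7 × (j's share), so j prefers to contribute only if that share exceeds 1/3.7 = 0.2703; otherwise keeping the unit dominates.
Player 4 and Player 5 are above the threshold, contributing 27 each; the remaining 4 contribute 0. Total contributed: 54.
Player 6 keeps 27 and receives 3.7 × 54 × 4/33 = 24.22 from the pooled fund, for a payoff of 51.22.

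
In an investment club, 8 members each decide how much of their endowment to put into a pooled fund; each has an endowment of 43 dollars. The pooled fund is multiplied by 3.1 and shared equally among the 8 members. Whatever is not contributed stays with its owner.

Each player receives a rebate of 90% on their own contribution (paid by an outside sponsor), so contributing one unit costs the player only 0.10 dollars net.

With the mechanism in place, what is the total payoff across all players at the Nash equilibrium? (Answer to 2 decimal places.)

The effective private return per unit is now (3.1/8) / 0.10 = 3.8750 > 1, so every player's dominant strategy flips to full contribution.
So the Nash equilibrium is full contribution by all 8; the group earns 8 × (43 × 0.90 + 3.1 × 43) = 1376.00.

1376.00 dollars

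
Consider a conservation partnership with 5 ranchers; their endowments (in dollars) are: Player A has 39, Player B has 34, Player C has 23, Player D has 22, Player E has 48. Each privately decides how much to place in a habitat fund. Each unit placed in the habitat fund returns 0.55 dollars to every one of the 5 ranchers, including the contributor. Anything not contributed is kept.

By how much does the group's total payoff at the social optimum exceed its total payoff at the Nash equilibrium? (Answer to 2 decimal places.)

The private return per contributed unit is 0.55 < 1 for everyone, so the Nash equilibrium is zero contribution and the group total is Σ E_j = 39 + 34 + 23 + 22 + 48 = 166.
Each contributed unit returns 2.750 to the group, so the social optimum is full contribution by everyone: group total = 2.750 × 166 = 456.50.
Efficiency loss = (2.750 − 1) × 166 = 290.50.

290.50 dollars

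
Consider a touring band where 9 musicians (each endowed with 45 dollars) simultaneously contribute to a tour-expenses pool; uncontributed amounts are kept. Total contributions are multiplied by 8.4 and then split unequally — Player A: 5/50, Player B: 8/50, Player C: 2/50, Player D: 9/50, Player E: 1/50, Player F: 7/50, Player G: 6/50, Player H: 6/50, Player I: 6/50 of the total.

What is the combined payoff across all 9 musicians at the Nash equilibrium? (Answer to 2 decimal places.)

2403.00 dollars

A player with share s gets back 8.4·s per unit contributed, so full contribution is dominant for anyone with s > 1/8.4 = 0.1190 and zero contribution is dominant for anyone below.
The shares above 0.1190 belong to Player B, Player D, Player F, Player G, Player H and Player I, contributing 45 each; the remaining 3 contribute 0. Total contributed: 270.
The tour-expenses pool pays out 8.4 × 270 = 2268.00 in total (split across the unequal shares, but the aggregate is all that matters for the group sum).
The 3 free-riders keep 45 each, adding 135. Group total = 135 + 2268.00 = 2403.00.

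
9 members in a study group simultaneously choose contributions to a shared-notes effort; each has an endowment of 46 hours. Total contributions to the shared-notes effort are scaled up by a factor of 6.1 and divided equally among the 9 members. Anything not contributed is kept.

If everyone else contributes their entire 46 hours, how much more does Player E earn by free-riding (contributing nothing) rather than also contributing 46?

14.82 hours

Switching from a contribution of 46 to 0 lets Player E keep an extra 46 hours, but lowers the shared-notes effort by 46, which costs Player E their own share of that drop: 6.1/9 × 46 = 31.18.
Net gain = 46 − 31.18 = 14.82. The private return per contributed unit (0.6778) is below 1, so free-riding is indeed the best response regardless of what the others do.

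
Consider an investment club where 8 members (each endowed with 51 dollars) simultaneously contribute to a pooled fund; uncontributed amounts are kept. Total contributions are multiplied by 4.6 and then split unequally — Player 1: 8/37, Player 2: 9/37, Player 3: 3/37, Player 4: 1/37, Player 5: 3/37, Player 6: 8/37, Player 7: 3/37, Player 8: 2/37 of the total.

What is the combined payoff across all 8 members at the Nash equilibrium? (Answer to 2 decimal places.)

591.60 dollars

For player j, contributing a unit is worthwhile iff 4.6 × (j's share) ≥ 1, i.e. iff j's share is at least 0.2174.
The only share above 0.2174 is Player 2's 9/37, contributing 51; the remaining 7 contribute 0. Total contributed: 51.
The pooled fund pays out 4.6 × 51 = 234.60 in total (split across the unequal shares, but the aggregate is all that matters for the group sum).
The 7 free-riders keep 51 each, adding 357. Group total = 357 + 234.60 = 591.60.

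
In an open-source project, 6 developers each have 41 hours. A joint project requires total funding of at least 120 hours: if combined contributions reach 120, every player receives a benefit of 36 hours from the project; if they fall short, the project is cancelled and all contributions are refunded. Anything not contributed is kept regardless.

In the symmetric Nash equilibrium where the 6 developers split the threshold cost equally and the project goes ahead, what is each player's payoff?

Equal share of the threshold: 120/6 = 20.
At this profile no one gains by cutting their contribution: any cut drops the total below 120, the project is cancelled, contributions are refunded, and the deviator ends with 41, which is less than 41 − 20 + 36 = 57. Contributing more than 20 just wastes the excess. So contributing exactly 20 is a best response.
Each player's payoff: 41 − 20 + 36 = 57.

57 hours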